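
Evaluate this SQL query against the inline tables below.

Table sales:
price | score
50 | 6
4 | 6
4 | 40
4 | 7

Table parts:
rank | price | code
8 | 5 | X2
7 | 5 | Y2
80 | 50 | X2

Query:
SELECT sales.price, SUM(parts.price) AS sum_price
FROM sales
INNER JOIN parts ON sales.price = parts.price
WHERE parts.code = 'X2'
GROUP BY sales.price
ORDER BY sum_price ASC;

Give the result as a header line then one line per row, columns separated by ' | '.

== RESULT ==
sales.price | sum_price
50 | 50

Derivation:
After JOIN parts (1 rows):
sales.price | sales.score | parts.rank | parts.price | parts.code
50 | 6 | 80 | 50 | X2
After WHERE (1 rows):
sales.price | sales.score | parts.rank | parts.price | parts.code
50 | 6 | 80 | 50 | X2
After GROUP BY (1 rows):
sales.price | sum_price
50 | 50
After ORDER BY (1 rows):
sales.price | sum_price
50 | 50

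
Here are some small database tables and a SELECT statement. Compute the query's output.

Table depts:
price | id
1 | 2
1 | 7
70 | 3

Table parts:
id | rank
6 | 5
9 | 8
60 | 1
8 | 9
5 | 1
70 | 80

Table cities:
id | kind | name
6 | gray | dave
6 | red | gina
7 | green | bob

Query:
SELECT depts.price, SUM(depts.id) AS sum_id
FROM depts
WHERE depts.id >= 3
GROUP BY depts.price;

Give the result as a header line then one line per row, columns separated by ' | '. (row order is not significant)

After WHERE (2 rows):
depts.price | depts.id
1 | 7
70 | 3
After GROUP BY (2 rows):
depts.price | sum_id
1 | 7
70 | 3

== RESULT ==
depts.price | sum_id
1 | 7
70 | 3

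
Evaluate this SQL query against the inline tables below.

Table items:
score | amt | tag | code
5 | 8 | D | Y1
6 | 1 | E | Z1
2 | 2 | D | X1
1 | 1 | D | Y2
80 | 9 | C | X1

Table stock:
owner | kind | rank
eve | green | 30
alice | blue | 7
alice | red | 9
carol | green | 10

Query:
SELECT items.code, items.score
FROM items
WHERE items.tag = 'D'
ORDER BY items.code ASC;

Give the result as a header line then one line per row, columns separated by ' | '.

After WHERE (3 rows):
items.score | items.amt | items.tag | items.code
5 | 8 | D | Y1
2 | 2 | D | X1
1 | 1 | D | Y2
After SELECT (3 rows):
items.code | items.score
Y1 | 5
X1 | 2
Y2 | 1
After ORDER BY (3 rows):
items.code | items.score
X1 | 2
Y1 | 5
Y2 | 1

== RESULT ==
items.code | items.score
X1 | 2
Y1 | 5
Y2 | 1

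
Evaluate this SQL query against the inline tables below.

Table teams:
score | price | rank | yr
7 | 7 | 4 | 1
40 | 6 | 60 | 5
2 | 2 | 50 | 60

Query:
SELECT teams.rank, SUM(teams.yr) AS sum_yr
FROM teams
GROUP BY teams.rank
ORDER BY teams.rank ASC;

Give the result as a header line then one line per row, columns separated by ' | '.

== RESULT ==
teams.rank | sum_yr
4 | 1
50 | 60
60 | 5

Derivation:
After GROUP BY (3 rows):
teams.rank | sum_yr
4 | 1
60 | 5
50 | 60
After ORDER BY (3 rows):
teams.rank | sum_yr
4 | 1
50 | 60
60 | 5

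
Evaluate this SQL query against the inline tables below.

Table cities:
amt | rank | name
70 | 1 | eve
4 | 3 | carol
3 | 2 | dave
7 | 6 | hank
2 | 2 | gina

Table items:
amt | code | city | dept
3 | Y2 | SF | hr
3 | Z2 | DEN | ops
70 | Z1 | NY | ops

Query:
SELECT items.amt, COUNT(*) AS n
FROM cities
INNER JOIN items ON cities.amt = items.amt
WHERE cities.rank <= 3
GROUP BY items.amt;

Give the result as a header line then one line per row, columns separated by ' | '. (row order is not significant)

== RESULT ==
items.amt | n
70 | 1
3 | 2

Derivation:
After JOIN items (3 rows):
cities.amt | cities.rank | cities.name | items.amt | items.code | items.city | items.dept
70 | 1 | eve | 70 | Z1 | NY | ops
3 | 2 | dave | 3 | Y2 | SF | hr
3 | 2 | dave | 3 | Z2 | DEN | ops
After WHERE (3 rows):
cities.amt | cities.rank | cities.name | items.amt | items.code | items.city | items.dept
70 | 1 | eve | 70 | Z1 | NY | ops
3 | 2 | dave | 3 | Y2 | SF | hr
3 | 2 | dave | 3 | Z2 | DEN | ops
After GROUP BY (2 rows):
items.amt | n
70 | 1
3 | 2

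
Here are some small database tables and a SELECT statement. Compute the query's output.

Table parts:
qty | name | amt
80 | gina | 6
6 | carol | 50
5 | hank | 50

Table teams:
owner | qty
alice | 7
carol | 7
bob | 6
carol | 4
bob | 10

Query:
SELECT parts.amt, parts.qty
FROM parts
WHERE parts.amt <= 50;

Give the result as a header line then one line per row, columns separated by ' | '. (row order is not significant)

After WHERE (3 rows):
parts.qty | parts.name | parts.amt
80 | gina | 6
6 | carol | 50
5 | hank | 50
After SELECT (3 rows):
parts.amt | parts.qty
6 | 80
50 | 6
50 | 5

== RESULT ==
parts.amt | parts.qty
6 | 80
50 | 6
50 | 5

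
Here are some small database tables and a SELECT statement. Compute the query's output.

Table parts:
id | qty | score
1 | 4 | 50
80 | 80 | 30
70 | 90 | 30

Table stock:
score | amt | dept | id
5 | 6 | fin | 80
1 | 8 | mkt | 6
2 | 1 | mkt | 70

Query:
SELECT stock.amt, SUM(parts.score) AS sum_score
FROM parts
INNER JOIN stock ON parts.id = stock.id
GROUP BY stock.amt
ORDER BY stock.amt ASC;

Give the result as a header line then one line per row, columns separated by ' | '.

After JOIN stock (2 rows):
parts.id | parts.qty | parts.score | stock.score | stock.amt | stock.dept | stock.id
80 | 80 | 30 | 5 | 6 | fin | 80
70 | 90 | 30 | 2 | 1 | mkt | 70
After GROUP BY (2 rows):
stock.amt | sum_score
6 | 30
1 | 30
After ORDER BY (2 rows):
stock.amt | sum_score
1 | 30
6 | 30

== RESULT ==
stock.amt | sum_score
1 | 30
6 | 30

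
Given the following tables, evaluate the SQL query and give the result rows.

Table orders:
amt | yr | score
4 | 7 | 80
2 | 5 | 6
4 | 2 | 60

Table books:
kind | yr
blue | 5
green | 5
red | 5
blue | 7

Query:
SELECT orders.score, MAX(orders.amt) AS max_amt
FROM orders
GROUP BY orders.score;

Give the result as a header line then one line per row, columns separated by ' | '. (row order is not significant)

After GROUP BY (3 rows):
orders.score | max_amt
80 | 4
6 | 2
60 | 4

== RESULT ==
orders.score | max_amt
80 | 4
6 | 2
60 | 4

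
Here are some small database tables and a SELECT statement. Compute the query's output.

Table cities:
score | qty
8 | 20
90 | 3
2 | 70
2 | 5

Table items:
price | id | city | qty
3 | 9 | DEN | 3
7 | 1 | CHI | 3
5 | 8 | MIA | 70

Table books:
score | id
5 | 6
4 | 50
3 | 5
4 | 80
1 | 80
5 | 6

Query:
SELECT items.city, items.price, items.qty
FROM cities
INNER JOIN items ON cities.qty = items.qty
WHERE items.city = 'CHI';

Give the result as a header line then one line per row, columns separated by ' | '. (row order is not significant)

== RESULT ==
items.city | items.price | items.qty
CHI | 7 | 3

Derivation:
After JOIN items (3 rows):
cities.score | cities.qty | items.price | items.id | items.city | items.qty
90 | 3 | 3 | 9 | DEN | 3
90 | 3 | 7 | 1 | CHI | 3
2 | 70 | 5 | 8 | MIA | 70
After WHERE (1 rows):
cities.score | cities.qty | items.price | items.id | items.city | items.qty
90 | 3 | 7 | 1 | CHI | 3
After SELECT (1 rows):
items.city | items.price | items.qty
CHI | 7 | 3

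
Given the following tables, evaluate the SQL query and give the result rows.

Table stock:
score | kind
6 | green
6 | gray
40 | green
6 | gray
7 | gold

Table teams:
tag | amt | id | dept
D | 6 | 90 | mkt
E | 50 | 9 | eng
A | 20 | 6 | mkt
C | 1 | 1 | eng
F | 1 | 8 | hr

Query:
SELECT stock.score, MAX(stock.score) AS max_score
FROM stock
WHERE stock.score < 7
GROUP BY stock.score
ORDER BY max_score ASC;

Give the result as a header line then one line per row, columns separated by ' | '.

== RESULT ==
stock.score | max_score
6 | 6

Derivation:
After WHERE (3 rows):
stock.score | stock.kind
6 | green
6 | gray
6 | gray
After GROUP BY (1 rows):
stock.score | max_score
6 | 6
After ORDER BY (1 rows):
stock.score | max_score
6 | 6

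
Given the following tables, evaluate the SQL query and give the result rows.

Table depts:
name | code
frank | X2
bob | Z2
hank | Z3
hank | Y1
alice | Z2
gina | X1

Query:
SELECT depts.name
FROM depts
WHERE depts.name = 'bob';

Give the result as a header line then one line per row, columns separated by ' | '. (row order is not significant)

== RESULT ==
depts.name
bob

Derivation:
After WHERE (1 rows):
depts.name | depts.code
bob | Z2
After SELECT (1 rows):
depts.name
bob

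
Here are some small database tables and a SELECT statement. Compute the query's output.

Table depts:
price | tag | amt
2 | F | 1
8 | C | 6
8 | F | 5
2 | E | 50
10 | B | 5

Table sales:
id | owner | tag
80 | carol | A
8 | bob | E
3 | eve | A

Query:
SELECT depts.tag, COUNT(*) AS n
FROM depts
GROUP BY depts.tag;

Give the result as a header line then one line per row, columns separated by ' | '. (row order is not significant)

After GROUP BY (4 rows):
depts.tag | n
F | 2
C | 1
E | 1
B | 1

== RESULT ==
depts.tag | n
F | 2
C | 1
E | 1
B | 1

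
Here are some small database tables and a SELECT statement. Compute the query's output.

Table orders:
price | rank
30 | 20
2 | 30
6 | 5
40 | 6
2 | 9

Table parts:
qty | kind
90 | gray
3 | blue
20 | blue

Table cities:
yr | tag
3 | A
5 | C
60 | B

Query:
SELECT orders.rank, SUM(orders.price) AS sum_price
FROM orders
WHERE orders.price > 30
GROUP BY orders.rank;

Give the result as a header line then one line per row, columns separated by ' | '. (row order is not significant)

After WHERE (1 rows):
orders.price | orders.rank
40 | 6
After GROUP BY (1 rows):
orders.rank | sum_price
6 | 40

== RESULT ==
orders.rank | sum_price
6 | 40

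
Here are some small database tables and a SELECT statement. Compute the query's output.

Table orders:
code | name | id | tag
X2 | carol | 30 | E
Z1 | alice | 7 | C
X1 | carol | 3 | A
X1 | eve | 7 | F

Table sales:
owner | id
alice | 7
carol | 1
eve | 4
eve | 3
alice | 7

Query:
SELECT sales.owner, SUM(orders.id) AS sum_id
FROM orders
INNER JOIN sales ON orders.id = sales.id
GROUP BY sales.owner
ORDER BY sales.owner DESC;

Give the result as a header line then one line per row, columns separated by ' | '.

After JOIN sales (5 rows):
orders.code | orders.name | orders.id | orders.tag | sales.owner | sales.id
Z1 | alice | 7 | C | alice | 7
Z1 | alice | 7 | C | alice | 7
X1 | carol | 3 | A | eve | 3
X1 | eve | 7 | F | alice | 7
X1 | eve | 7 | F | alice | 7
After GROUP BY (2 rows):
sales.owner | sum_id
alice | 28
eve | 3
After ORDER BY (2 rows):
sales.owner | sum_id
eve | 3
alice | 28

== RESULT ==
sales.owner | sum_id
eve | 3
alice | 28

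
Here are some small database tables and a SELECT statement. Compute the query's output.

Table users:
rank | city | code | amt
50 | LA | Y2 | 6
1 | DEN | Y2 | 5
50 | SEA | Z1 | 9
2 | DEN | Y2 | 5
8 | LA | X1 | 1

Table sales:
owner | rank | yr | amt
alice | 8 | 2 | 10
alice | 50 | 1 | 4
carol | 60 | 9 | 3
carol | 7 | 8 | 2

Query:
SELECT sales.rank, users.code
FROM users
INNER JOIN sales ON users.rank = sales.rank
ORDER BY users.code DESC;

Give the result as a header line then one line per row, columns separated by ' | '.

After JOIN sales (3 rows):
users.rank | users.city | users.code | users.amt | sales.owner | sales.rank | sales.yr | sales.amt
50 | LA | Y2 | 6 | alice | 50 | 1 | 4
50 | SEA | Z1 | 9 | alice | 50 | 1 | 4
8 | LA | X1 | 1 | alice | 8 | 2 | 10
After SELECT (3 rows):
sales.rank | users.code
50 | Y2
50 | Z1
8 | X1
After ORDER BY (3 rows):
sales.rank | users.code
50 | Z1
50 | Y2
8 | X1

== RESULT ==
sales.rank | users.code
50 | Z1
50 | Y2
8 | X1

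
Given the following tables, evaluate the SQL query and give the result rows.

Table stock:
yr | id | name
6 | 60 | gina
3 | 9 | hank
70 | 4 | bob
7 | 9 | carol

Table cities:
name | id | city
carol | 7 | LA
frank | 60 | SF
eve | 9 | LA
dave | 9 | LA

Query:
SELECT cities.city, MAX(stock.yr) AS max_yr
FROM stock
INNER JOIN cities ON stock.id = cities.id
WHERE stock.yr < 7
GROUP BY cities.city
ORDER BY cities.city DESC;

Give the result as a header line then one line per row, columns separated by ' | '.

== RESULT ==
cities.city | max_yr
SF | 6
LA | 3

Derivation:
After JOIN cities (5 rows):
stock.yr | stock.id | stock.name | cities.name | cities.id | cities.city
6 | 60 | gina | frank | 60 | SF
3 | 9 | hank | eve | 9 | LA
3 | 9 | hank | dave | 9 | LA
7 | 9 | carol | eve | 9 | LA
7 | 9 | carol | dave | 9 | LA
After WHERE (3 rows):
stock.yr | stock.id | stock.name | cities.name | cities.id | cities.city
6 | 60 | gina | frank | 60 | SF
3 | 9 | hank | eve | 9 | LA
3 | 9 | hank | dave | 9 | LA
After GROUP BY (2 rows):
cities.city | max_yr
SF | 6
LA | 3
After ORDER BY (2 rows):
cities.city | max_yr
SF | 6
LA | 3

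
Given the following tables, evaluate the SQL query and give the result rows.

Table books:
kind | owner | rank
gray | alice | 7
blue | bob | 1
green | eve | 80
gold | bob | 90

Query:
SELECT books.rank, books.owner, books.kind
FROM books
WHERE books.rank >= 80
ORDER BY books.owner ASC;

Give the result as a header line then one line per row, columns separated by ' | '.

== RESULT ==
books.rank | books.owner | books.kind
90 | bob | gold
80 | eve | green

Derivation:
After WHERE (2 rows):
books.kind | books.owner | books.rank
green | eve | 80
gold | bob | 90
After SELECT (2 rows):
books.rank | books.owner | books.kind
80 | eve | green
90 | bob | gold
After ORDER BY (2 rows):
books.rank | books.owner | books.kind
90 | bob | gold
80 | eve | green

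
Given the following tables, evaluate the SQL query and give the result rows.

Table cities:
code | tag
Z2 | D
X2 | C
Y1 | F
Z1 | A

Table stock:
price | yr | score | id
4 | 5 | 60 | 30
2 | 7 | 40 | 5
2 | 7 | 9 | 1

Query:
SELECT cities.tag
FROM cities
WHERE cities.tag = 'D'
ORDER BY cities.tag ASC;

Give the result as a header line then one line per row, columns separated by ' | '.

After WHERE (1 rows):
cities.code | cities.tag
Z2 | D
After SELECT (1 rows):
cities.tag
D
After ORDER BY (1 rows):
cities.tag
D

== RESULT ==
cities.tag
D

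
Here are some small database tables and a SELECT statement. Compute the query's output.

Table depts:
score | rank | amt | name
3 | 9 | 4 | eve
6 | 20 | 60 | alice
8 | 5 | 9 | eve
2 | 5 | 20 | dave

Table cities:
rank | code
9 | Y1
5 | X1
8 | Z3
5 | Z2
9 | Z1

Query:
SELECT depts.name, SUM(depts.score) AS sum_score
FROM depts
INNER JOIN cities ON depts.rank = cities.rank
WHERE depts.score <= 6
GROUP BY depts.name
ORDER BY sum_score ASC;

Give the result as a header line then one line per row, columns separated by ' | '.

== RESULT ==
depts.name | sum_score
dave | 4
eve | 6

Derivation:
After JOIN cities (6 rows):
depts.score | depts.rank | depts.amt | depts.name | cities.rank | cities.code
3 | 9 | 4 | eve | 9 | Y1
3 | 9 | 4 | eve | 9 | Z1
8 | 5 | 9 | eve | 5 | X1
8 | 5 | 9 | eve | 5 | Z2
2 | 5 | 20 | dave | 5 | X1
2 | 5 | 20 | dave | 5 | Z2
After WHERE (4 rows):
depts.score | depts.rank | depts.amt | depts.name | cities.rank | cities.code
3 | 9 | 4 | eve | 9 | Y1
3 | 9 | 4 | eve | 9 | Z1
2 | 5 | 20 | dave | 5 | X1
2 | 5 | 20 | dave | 5 | Z2
After GROUP BY (2 rows):
depts.name | sum_score
eve | 6
dave | 4
After ORDER BY (2 rows):
depts.name | sum_score
dave | 4
eve | 6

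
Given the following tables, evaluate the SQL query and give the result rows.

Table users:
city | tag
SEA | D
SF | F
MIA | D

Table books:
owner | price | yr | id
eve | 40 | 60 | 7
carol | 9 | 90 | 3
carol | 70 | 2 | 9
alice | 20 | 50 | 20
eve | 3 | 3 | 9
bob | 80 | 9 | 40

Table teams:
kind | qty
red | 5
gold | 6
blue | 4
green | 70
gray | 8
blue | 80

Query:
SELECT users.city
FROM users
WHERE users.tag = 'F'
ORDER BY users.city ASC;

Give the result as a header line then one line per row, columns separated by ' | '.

After WHERE (1 rows):
users.city | users.tag
SF | F
After SELECT (1 rows):
users.city
SF
After ORDER BY (1 rows):
users.city
SF

== RESULT ==
users.city
SF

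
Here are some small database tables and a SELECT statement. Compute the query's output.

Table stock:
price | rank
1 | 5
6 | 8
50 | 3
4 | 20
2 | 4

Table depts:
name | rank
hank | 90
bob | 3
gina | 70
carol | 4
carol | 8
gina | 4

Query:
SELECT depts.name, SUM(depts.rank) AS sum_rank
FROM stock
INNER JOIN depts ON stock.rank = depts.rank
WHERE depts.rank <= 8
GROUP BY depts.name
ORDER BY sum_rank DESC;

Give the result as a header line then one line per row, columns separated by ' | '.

After JOIN depts (4 rows):
stock.price | stock.rank | depts.name | depts.rank
6 | 8 | carol | 8
50 | 3 | bob | 3
2 | 4 | carol | 4
2 | 4 | gina | 4
After WHERE (4 rows):
stock.price | stock.rank | depts.name | depts.rank
6 | 8 | carol | 8
50 | 3 | bob | 3
2 | 4 | carol | 4
2 | 4 | gina | 4
After GROUP BY (3 rows):
depts.name | sum_rank
carol | 12
bob | 3
gina | 4
After ORDER BY (3 rows):
depts.name | sum_rank
carol | 12
gina | 4
bob | 3

== RESULT ==
depts.name | sum_rank
carol | 12
gina | 4
bob | 3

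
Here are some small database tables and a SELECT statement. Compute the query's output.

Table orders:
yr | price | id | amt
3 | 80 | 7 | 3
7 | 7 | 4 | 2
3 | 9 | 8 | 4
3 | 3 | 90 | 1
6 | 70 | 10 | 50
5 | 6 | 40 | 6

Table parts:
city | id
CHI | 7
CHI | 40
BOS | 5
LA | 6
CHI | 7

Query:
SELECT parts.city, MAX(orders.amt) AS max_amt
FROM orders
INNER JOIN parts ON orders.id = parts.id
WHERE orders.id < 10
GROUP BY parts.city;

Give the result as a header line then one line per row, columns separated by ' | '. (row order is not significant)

After JOIN parts (3 rows):
orders.yr | orders.price | orders.id | orders.amt | parts.city | parts.id
3 | 80 | 7 | 3 | CHI | 7
3 | 80 | 7 | 3 | CHI | 7
5 | 6 | 40 | 6 | CHI | 40
After WHERE (2 rows):
orders.yr | orders.price | orders.id | orders.amt | parts.city | parts.id
3 | 80 | 7 | 3 | CHI | 7
3 | 80 | 7 | 3 | CHI | 7
After GROUP BY (1 rows):
parts.city | max_amt
CHI | 3

== RESULT ==
parts.city | max_amt
CHI | 3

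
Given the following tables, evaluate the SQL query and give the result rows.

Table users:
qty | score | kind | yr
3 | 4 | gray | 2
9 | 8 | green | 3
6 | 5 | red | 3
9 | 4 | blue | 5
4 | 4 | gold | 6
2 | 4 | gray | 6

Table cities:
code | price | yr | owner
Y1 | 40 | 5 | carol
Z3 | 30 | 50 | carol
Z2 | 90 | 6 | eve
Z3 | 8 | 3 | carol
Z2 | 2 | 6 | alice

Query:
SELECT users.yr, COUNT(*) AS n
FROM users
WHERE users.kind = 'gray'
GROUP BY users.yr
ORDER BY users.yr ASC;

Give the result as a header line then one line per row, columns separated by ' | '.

== RESULT ==
users.yr | n
2 | 1
6 | 1

Derivation:
After WHERE (2 rows):
users.qty | users.score | users.kind | users.yr
3 | 4 | gray | 2
2 | 4 | gray | 6
After GROUP BY (2 rows):
users.yr | n
2 | 1
6 | 1
After ORDER BY (2 rows):
users.yr | n
2 | 1
6 | 1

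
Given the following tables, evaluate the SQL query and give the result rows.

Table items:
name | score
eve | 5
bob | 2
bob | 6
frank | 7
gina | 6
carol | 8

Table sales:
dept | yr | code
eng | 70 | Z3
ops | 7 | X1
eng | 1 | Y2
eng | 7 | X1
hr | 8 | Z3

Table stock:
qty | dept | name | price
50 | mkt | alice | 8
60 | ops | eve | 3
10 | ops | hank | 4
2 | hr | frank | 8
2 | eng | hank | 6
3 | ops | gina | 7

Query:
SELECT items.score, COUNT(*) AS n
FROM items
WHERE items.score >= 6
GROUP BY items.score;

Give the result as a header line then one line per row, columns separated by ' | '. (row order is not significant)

After WHERE (4 rows):
items.name | items.score
bob | 6
frank | 7
gina | 6
carol | 8
After GROUP BY (3 rows):
items.score | n
6 | 2
7 | 1
8 | 1

== RESULT ==
items.score | n
6 | 2
7 | 1
8 | 1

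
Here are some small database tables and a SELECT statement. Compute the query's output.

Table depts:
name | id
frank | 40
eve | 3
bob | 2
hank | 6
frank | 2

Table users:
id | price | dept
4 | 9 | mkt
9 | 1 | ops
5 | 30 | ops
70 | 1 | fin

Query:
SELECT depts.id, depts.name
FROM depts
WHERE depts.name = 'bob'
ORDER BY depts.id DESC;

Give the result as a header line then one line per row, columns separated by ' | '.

== RESULT ==
depts.id | depts.name
2 | bob

Derivation:
After WHERE (1 rows):
depts.name | depts.id
bob | 2
After SELECT (1 rows):
depts.id | depts.name
2 | bob
After ORDER BY (1 rows):
depts.id | depts.name
2 | bob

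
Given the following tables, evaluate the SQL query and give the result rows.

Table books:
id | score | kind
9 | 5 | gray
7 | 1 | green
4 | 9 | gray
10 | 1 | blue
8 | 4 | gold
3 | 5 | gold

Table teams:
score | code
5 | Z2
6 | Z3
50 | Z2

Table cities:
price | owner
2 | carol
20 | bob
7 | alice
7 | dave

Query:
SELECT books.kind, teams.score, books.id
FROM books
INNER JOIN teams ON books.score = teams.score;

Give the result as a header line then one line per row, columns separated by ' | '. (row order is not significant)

== RESULT ==
books.kind | teams.score | books.id
gray | 5 | 9
gold | 5 | 3

Derivation:
After JOIN teams (2 rows):
books.id | books.score | books.kind | teams.score | teams.code
9 | 5 | gray | 5 | Z2
3 | 5 | gold | 5 | Z2
After SELECT (2 rows):
books.kind | teams.score | books.id
gray | 5 | 9
gold | 5 | 3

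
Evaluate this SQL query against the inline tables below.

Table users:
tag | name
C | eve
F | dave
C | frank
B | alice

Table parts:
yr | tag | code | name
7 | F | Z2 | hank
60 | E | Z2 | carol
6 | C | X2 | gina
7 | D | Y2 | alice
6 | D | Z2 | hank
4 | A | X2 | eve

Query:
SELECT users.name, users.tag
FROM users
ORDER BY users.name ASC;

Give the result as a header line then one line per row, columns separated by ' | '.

After SELECT (4 rows):
users.name | users.tag
eve | C
dave | F
frank | C
alice | B
After ORDER BY (4 rows):
users.name | users.tag
alice | B
dave | F
eve | C
frank | C

== RESULT ==
users.name | users.tag
alice | B
dave | F
eve | C
frank | C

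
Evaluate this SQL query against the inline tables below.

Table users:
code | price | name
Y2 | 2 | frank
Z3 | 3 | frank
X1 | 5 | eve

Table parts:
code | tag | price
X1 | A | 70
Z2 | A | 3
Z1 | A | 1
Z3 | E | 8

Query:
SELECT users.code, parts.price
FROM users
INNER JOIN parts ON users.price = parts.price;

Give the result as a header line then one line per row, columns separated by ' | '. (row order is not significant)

== RESULT ==
users.code | parts.price
Z3 | 3

Derivation:
After JOIN parts (1 rows):
users.code | users.price | users.name | parts.code | parts.tag | parts.price
Z3 | 3 | frank | Z2 | A | 3
After SELECT (1 rows):
users.code | parts.price
Z3 | 3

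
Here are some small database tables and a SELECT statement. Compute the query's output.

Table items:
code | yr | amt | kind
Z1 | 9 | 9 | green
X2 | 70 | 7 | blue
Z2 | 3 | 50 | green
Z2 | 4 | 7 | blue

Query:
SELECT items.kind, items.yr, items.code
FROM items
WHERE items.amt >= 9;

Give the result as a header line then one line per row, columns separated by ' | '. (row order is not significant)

After WHERE (2 rows):
items.code | items.yr | items.amt | items.kind
Z1 | 9 | 9 | green
Z2 | 3 | 50 | green
After SELECT (2 rows):
items.kind | items.yr | items.code
green | 9 | Z1
green | 3 | Z2

== RESULT ==
items.kind | items.yr | items.code
green | 9 | Z1
green | 3 | Z2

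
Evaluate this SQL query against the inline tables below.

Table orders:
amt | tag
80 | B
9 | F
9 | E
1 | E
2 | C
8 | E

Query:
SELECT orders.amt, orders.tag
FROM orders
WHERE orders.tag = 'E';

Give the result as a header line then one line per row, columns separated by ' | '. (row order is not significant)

After WHERE (3 rows):
orders.amt | orders.tag
9 | E
1 | E
8 | E
After SELECT (3 rows):
orders.amt | orders.tag
9 | E
1 | E
8 | E

== RESULT ==
orders.amt | orders.tag
9 | E
1 | E
8 | E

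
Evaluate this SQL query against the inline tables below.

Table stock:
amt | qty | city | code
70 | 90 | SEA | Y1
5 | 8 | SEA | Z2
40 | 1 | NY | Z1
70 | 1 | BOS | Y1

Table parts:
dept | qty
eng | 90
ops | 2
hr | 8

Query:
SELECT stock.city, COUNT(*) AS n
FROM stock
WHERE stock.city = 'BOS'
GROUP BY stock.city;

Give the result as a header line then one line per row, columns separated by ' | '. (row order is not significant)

After WHERE (1 rows):
stock.amt | stock.qty | stock.city | stock.code
70 | 1 | BOS | Y1
After GROUP BY (1 rows):
stock.city | n
BOS | 1

== RESULT ==
stock.city | n
BOS | 1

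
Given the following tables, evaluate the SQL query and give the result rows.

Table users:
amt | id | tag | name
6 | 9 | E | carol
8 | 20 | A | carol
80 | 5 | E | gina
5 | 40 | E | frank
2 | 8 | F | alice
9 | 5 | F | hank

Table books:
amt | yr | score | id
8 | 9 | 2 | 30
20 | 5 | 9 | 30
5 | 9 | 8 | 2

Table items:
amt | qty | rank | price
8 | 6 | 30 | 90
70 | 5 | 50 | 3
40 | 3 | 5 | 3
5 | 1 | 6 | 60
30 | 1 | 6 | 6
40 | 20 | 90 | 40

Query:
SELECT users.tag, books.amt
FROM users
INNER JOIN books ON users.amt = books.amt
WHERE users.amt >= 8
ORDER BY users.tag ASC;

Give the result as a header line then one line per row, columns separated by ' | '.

After JOIN books (2 rows):
users.amt | users.id | users.tag | users.name | books.amt | books.yr | books.score | books.id
8 | 20 | A | carol | 8 | 9 | 2 | 30
5 | 40 | E | frank | 5 | 9 | 8 | 2
After WHERE (1 rows):
users.amt | users.id | users.tag | users.name | books.amt | books.yr | books.score | books.id
8 | 20 | A | carol | 8 | 9 | 2 | 30
After SELECT (1 rows):
users.tag | books.amt
A | 8
After ORDER BY (1 rows):
users.tag | books.amt
A | 8

== RESULT ==
users.tag | books.amt
A | 8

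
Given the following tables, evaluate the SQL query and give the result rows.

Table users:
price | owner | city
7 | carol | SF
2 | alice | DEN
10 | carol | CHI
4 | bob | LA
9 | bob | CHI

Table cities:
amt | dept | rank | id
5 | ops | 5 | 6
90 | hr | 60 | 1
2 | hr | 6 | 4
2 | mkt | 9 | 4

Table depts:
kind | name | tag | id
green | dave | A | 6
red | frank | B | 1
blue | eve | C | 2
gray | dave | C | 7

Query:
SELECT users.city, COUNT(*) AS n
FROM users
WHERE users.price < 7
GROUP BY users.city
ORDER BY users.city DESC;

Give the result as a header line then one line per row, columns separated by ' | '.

After WHERE (2 rows):
users.price | users.owner | users.city
2 | alice | DEN
4 | bob | LA
After GROUP BY (2 rows):
users.city | n
DEN | 1
LA | 1
After ORDER BY (2 rows):
users.city | n
LA | 1
DEN | 1

== RESULT ==
users.city | n
LA | 1
DEN | 1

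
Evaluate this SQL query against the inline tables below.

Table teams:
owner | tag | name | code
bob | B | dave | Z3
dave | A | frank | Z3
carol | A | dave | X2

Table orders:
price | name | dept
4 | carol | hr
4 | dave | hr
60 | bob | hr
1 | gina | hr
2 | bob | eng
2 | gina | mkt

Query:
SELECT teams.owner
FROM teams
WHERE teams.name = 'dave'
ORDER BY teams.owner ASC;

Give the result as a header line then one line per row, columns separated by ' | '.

== RESULT ==
teams.owner
bob
carol

Derivation:
After WHERE (2 rows):
teams.owner | teams.tag | teams.name | teams.code
bob | B | dave | Z3
carol | A | dave | X2
After SELECT (2 rows):
teams.owner
bob
carol
After ORDER BY (2 rows):
teams.owner
bob
carol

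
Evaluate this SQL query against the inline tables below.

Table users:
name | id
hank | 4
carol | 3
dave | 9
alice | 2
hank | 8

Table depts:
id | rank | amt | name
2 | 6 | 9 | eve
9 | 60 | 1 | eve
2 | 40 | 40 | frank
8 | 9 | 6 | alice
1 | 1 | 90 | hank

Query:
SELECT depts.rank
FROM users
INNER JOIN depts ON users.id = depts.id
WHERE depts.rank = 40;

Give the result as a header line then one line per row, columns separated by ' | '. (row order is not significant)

== RESULT ==
depts.rank
40

Derivation:
After JOIN depts (4 rows):
users.name | users.id | depts.id | depts.rank | depts.amt | depts.name
dave | 9 | 9 | 60 | 1 | eve
alice | 2 | 2 | 6 | 9 | eve
alice | 2 | 2 | 40 | 40 | frank
hank | 8 | 8 | 9 | 6 | alice
After WHERE (1 rows):
users.name | users.id | depts.id | depts.rank | depts.amt | depts.name
alice | 2 | 2 | 40 | 40 | frank
After SELECT (1 rows):
depts.rank
40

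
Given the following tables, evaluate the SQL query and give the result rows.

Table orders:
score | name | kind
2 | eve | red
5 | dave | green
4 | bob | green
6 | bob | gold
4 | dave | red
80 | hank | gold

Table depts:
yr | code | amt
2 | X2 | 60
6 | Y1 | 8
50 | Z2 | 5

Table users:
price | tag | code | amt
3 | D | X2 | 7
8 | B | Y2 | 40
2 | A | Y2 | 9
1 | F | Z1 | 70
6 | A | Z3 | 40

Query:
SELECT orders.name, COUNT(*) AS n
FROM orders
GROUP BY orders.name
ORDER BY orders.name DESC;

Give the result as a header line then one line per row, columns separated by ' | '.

After GROUP BY (4 rows):
orders.name | n
eve | 1
dave | 2
bob | 2
hank | 1
After ORDER BY (4 rows):
orders.name | n
hank | 1
eve | 1
dave | 2
bob | 2

== RESULT ==
orders.name | n
hank | 1
eve | 1
dave | 2
bob | 2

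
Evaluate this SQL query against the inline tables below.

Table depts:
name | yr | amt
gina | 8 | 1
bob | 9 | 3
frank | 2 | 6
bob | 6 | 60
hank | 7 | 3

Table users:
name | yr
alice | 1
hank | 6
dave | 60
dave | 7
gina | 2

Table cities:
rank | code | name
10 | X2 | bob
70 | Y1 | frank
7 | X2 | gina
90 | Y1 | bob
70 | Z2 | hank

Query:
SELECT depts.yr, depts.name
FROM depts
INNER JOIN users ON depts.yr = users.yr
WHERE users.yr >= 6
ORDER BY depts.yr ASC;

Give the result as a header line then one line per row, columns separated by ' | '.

After JOIN users (3 rows):
depts.name | depts.yr | depts.amt | users.name | users.yr
frank | 2 | 6 | gina | 2
bob | 6 | 60 | hank | 6
hank | 7 | 3 | dave | 7
After WHERE (2 rows):
depts.name | depts.yr | depts.amt | users.name | users.yr
bob | 6 | 60 | hank | 6
hank | 7 | 3 | dave | 7
After SELECT (2 rows):
depts.yr | depts.name
6 | bob
7 | hank
After ORDER BY (2 rows):
depts.yr | depts.name
6 | bob
7 | hank

== RESULT ==
depts.yr | depts.name
6 | bob
7 | hank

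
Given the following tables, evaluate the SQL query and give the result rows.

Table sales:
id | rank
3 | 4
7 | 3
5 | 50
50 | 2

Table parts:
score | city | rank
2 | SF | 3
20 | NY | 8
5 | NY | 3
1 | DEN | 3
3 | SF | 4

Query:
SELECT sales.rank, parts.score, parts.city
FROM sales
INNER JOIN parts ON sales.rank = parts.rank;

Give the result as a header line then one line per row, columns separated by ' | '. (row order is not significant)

== RESULT ==
sales.rank | parts.score | parts.city
4 | 3 | SF
3 | 2 | SF
3 | 5 | NY
3 | 1 | DEN

Derivation:
After JOIN parts (4 rows):
sales.id | sales.rank | parts.score | parts.city | parts.rank
3 | 4 | 3 | SF | 4
7 | 3 | 2 | SF | 3
7 | 3 | 5 | NY | 3
7 | 3 | 1 | DEN | 3
After SELECT (4 rows):
sales.rank | parts.score | parts.city
4 | 3 | SF
3 | 2 | SF
3 | 5 | NY
3 | 1 | DEN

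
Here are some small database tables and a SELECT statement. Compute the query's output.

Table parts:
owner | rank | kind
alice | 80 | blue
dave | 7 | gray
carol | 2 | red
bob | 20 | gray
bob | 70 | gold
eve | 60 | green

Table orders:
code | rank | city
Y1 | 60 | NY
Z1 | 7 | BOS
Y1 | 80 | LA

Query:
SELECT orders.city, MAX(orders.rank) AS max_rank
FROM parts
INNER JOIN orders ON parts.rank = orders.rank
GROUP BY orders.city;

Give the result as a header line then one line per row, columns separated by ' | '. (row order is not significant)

== RESULT ==
orders.city | max_rank
LA | 80
BOS | 7
NY | 60

Derivation:
After JOIN orders (3 rows):
parts.owner | parts.rank | parts.kind | orders.code | orders.rank | orders.city
alice | 80 | blue | Y1 | 80 | LA
dave | 7 | gray | Z1 | 7 | BOS
eve | 60 | green | Y1 | 60 | NY
After GROUP BY (3 rows):
orders.city | max_rank
LA | 80
BOS | 7
NY | 60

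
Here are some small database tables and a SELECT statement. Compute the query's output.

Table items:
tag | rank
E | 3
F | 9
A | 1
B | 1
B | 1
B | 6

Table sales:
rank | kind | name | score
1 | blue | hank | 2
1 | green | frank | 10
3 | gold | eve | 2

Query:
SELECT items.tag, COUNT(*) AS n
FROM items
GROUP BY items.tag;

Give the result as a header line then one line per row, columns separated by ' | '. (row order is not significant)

After GROUP BY (4 rows):
items.tag | n
E | 1
F | 1
A | 1
B | 3

== RESULT ==
items.tag | n
E | 1
F | 1
A | 1
B | 3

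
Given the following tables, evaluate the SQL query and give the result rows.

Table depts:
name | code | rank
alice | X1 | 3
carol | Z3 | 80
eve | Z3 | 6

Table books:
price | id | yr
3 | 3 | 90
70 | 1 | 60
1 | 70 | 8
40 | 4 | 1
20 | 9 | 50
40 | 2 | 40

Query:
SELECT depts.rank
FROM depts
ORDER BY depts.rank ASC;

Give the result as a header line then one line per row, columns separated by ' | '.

== RESULT ==
depts.rank
3
6
80

Derivation:
After SELECT (3 rows):
depts.rank
3
80
6
After ORDER BY (3 rows):
depts.rank
3
6
80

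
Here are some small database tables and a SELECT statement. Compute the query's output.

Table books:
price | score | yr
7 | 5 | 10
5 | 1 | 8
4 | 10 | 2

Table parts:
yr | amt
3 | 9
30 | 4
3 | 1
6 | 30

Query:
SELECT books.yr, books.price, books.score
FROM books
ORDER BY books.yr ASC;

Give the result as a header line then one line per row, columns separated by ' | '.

== RESULT ==
books.yr | books.price | books.score
2 | 4 | 10
8 | 5 | 1
10 | 7 | 5

Derivation:
After SELECT (3 rows):
books.yr | books.price | books.score
10 | 7 | 5
8 | 5 | 1
2 | 4 | 10
After ORDER BY (3 rows):
books.yr | books.price | books.score
2 | 4 | 10
8 | 5 | 1
10 | 7 | 5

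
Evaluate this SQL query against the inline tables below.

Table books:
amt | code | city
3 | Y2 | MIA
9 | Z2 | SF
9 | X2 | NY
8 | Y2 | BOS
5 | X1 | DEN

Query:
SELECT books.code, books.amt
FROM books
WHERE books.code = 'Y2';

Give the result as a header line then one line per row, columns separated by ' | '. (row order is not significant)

After WHERE (2 rows):
books.amt | books.code | books.city
3 | Y2 | MIA
8 | Y2 | BOS
After SELECT (2 rows):
books.code | books.amt
Y2 | 3
Y2 | 8

== RESULT ==
books.code | books.amt
Y2 | 3
Y2 | 8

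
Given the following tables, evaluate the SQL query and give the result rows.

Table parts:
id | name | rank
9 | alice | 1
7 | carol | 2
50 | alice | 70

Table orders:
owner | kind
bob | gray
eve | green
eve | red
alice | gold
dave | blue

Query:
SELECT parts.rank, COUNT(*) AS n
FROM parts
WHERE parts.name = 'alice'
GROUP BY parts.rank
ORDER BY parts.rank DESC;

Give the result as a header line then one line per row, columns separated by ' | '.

After WHERE (2 rows):
parts.id | parts.name | parts.rank
9 | alice | 1
50 | alice | 70
After GROUP BY (2 rows):
parts.rank | n
1 | 1
70 | 1
After ORDER BY (2 rows):
parts.rank | n
70 | 1
1 | 1

== RESULT ==
parts.rank | n
70 | 1
1 | 1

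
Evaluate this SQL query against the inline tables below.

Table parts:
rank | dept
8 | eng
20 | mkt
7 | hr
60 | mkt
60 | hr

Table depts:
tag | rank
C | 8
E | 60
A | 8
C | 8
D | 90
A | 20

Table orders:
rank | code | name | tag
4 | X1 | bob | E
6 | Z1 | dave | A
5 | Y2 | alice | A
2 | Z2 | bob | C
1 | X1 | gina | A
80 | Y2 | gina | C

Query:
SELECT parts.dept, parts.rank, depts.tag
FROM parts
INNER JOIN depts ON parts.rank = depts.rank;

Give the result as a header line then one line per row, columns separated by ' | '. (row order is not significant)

== RESULT ==
parts.dept | parts.rank | depts.tag
eng | 8 | C
eng | 8 | A
eng | 8 | C
mkt | 20 | A
mkt | 60 | E
hr | 60 | E

Derivation:
After JOIN depts (6 rows):
parts.rank | parts.dept | depts.tag | depts.rank
8 | eng | C | 8
8 | eng | A | 8
8 | eng | C | 8
20 | mkt | A | 20
60 | mkt | E | 60
60 | hr | E | 60
After SELECT (6 rows):
parts.dept | parts.rank | depts.tag
eng | 8 | C
eng | 8 | A
eng | 8 | C
mkt | 20 | A
mkt | 60 | E
hr | 60 | E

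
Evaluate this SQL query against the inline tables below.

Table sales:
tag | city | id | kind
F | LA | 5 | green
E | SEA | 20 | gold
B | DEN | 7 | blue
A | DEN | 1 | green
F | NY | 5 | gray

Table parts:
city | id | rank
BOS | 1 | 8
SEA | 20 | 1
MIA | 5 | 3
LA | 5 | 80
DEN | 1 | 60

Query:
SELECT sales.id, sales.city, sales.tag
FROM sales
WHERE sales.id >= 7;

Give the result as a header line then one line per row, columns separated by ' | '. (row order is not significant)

After WHERE (2 rows):
sales.tag | sales.city | sales.id | sales.kind
E | SEA | 20 | gold
B | DEN | 7 | blue
After SELECT (2 rows):
sales.id | sales.city | sales.tag
20 | SEA | E
7 | DEN | B

== RESULT ==
sales.id | sales.city | sales.tag
20 | SEA | E
7 | DEN | B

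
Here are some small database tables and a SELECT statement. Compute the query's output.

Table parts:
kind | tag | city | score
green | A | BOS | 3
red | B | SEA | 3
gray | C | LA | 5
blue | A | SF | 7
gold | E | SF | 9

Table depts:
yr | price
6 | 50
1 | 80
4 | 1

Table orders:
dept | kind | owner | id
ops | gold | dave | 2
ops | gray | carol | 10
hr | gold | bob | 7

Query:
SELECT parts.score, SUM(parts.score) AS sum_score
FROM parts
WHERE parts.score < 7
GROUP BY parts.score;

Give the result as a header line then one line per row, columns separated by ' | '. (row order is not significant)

After WHERE (3 rows):
parts.kind | parts.tag | parts.city | parts.score
green | A | BOS | 3
red | B | SEA | 3
gray | C | LA | 5
After GROUP BY (2 rows):
parts.score | sum_score
3 | 6
5 | 5

== RESULT ==
parts.score | sum_score
3 | 6
5 | 5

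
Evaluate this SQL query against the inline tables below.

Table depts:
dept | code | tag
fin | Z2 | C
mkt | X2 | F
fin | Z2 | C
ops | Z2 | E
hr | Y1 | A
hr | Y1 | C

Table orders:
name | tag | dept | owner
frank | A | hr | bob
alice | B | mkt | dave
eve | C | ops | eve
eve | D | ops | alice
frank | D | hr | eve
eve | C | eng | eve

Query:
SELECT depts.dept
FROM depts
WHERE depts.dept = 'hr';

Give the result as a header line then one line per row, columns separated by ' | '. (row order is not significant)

== RESULT ==
depts.dept
hr
hr

Derivation:
After WHERE (2 rows):
depts.dept | depts.code | depts.tag
hr | Y1 | A
hr | Y1 | C
After SELECT (2 rows):
depts.dept
hr
hr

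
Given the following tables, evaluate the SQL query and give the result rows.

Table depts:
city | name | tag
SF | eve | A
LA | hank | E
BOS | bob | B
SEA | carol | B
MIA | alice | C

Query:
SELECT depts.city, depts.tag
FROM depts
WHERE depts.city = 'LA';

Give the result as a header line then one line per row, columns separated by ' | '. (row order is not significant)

After WHERE (1 rows):
depts.city | depts.name | depts.tag
LA | hank | E
After SELECT (1 rows):
depts.city | depts.tag
LA | E

== RESULT ==
depts.city | depts.tag
LA | E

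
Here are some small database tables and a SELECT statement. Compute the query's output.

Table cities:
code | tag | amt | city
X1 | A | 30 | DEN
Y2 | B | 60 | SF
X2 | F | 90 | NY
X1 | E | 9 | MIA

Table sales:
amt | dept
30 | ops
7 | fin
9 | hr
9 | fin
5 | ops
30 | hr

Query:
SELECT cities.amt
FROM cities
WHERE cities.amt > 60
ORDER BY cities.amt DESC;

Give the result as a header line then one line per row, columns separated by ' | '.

== RESULT ==
cities.amt
90

Derivation:
After WHERE (1 rows):
cities.code | cities.tag | cities.amt | cities.city
X2 | F | 90 | NY
After SELECT (1 rows):
cities.amt
90
After ORDER BY (1 rows):
cities.amt
90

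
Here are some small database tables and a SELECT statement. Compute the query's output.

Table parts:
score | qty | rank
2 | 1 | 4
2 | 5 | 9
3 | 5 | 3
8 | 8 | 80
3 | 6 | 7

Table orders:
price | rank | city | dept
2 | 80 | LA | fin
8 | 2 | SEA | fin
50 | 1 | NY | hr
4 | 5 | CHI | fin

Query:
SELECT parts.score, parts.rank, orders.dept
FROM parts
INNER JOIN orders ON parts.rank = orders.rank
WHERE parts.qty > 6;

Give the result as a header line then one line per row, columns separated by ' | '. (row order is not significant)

After JOIN orders (1 rows):
parts.score | parts.qty | parts.rank | orders.price | orders.rank | orders.city | orders.dept
8 | 8 | 80 | 2 | 80 | LA | fin
After WHERE (1 rows):
parts.score | parts.qty | parts.rank | orders.price | orders.rank | orders.city | orders.dept
8 | 8 | 80 | 2 | 80 | LA | fin
After SELECT (1 rows):
parts.score | parts.rank | orders.dept
8 | 80 | fin

== RESULT ==
parts.score | parts.rank | orders.dept
8 | 80 | fin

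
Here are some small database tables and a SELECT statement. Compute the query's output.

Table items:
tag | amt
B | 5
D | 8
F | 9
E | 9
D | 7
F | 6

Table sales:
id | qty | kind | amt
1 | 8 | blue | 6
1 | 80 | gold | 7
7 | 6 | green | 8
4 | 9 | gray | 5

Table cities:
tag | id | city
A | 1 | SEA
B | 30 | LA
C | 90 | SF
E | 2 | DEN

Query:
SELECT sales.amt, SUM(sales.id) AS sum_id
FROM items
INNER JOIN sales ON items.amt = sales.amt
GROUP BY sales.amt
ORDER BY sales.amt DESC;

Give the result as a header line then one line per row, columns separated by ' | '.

After JOIN sales (4 rows):
items.tag | items.amt | sales.id | sales.qty | sales.kind | sales.amt
B | 5 | 4 | 9 | gray | 5
D | 8 | 7 | 6 | green | 8
D | 7 | 1 | 80 | gold | 7
F | 6 | 1 | 8 | blue | 6
After GROUP BY (4 rows):
sales.amt | sum_id
5 | 4
8 | 7
7 | 1
6 | 1
After ORDER BY (4 rows):
sales.amt | sum_id
8 | 7
7 | 1
6 | 1
5 | 4

== RESULT ==
sales.amt | sum_id
8 | 7
7 | 1
6 | 1
5 | 4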